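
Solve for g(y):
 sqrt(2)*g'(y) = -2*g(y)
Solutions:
 g(y) = C1*exp(-sqrt(2)*y)


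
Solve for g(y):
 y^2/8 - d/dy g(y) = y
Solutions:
 g(y) = C1 + y^3/24 - y^2/2


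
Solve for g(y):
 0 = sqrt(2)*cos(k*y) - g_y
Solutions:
 g(y) = C1 + sqrt(2)*sin(k*y)/k


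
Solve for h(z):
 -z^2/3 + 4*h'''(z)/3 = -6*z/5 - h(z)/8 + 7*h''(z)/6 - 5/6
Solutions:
 h(z) = C1*exp(z/2) + C2*exp(z*(3 - sqrt(57))/16) + C3*exp(z*(3 + sqrt(57))/16) + 8*z^2/3 - 48*z/5 + 388/9


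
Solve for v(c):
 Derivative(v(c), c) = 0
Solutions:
 v(c) = C1


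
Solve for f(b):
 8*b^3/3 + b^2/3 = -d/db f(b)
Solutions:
 f(b) = C1 - 2*b^4/3 - b^3/9


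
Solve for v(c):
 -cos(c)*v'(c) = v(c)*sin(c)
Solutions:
 v(c) = C1*cos(c)


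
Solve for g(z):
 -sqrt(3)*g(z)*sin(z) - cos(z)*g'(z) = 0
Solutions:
 g(z) = C1*cos(z)^(sqrt(3))


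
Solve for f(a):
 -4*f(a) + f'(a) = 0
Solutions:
 f(a) = C1*exp(4*a)


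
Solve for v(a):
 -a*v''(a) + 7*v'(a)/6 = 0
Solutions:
 v(a) = C1 + C2*a^(13/6)


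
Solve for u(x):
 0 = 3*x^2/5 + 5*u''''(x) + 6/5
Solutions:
 u(x) = C1 + C2*x + C3*x^2 + C4*x^3 - x^6/3000 - x^4/100


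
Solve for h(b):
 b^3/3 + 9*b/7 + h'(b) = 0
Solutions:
 h(b) = C1 - b^4/12 - 9*b^2/14


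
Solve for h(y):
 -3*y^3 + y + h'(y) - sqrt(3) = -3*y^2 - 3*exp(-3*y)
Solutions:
 h(y) = C1 + 3*y^4/4 - y^3 - y^2/2 + sqrt(3)*y + exp(-3*y)


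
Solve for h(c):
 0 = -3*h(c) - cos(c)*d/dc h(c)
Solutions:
 h(c) = C1*(sin(c) - 1)^(3/2)/(sin(c) + 1)^(3/2)


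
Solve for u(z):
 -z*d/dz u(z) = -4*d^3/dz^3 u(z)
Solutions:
 u(z) = C1 + Integral(C2*airyai(2^(1/3)*z/2) + C3*airybi(2^(1/3)*z/2), z)


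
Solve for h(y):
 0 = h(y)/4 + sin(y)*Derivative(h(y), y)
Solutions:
 h(y) = C1*(cos(y) + 1)^(1/8)/(cos(y) - 1)^(1/8)


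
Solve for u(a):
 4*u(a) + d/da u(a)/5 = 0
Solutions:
 u(a) = C1*exp(-20*a)


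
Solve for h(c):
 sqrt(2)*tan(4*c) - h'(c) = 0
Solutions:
 h(c) = C1 - sqrt(2)*log(cos(4*c))/4


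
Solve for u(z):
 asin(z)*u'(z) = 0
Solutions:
 u(z) = C1


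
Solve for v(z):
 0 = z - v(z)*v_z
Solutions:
 v(z) = -sqrt(C1 + z^2)
 v(z) = sqrt(C1 + z^2)


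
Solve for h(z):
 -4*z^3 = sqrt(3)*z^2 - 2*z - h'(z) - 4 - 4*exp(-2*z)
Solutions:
 h(z) = C1 + z^4 + sqrt(3)*z^3/3 - z^2 - 4*z + 2*exp(-2*z)


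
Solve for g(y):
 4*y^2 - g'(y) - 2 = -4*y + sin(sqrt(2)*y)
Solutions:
 g(y) = C1 + 4*y^3/3 + 2*y^2 - 2*y + sqrt(2)*cos(sqrt(2)*y)/2


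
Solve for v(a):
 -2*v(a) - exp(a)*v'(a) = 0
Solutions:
 v(a) = C1*exp(2*exp(-a))


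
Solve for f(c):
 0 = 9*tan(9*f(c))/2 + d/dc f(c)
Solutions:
 f(c) = -asin(C1*exp(-81*c/2))/9 + pi/9
 f(c) = asin(C1*exp(-81*c/2))/9


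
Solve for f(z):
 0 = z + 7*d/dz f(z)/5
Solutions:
 f(z) = C1 - 5*z^2/14


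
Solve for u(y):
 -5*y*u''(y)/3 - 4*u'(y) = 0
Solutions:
 u(y) = C1 + C2/y^(7/5)


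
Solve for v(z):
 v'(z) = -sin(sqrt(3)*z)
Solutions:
 v(z) = C1 + sqrt(3)*cos(sqrt(3)*z)/3


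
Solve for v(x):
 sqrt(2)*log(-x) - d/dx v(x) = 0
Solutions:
 v(x) = C1 + sqrt(2)*x*log(-x) - sqrt(2)*x


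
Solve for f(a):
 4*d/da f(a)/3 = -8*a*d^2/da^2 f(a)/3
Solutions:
 f(a) = C1 + C2*sqrt(a)


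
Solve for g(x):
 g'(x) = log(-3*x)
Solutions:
 g(x) = C1 + x*log(-x) + x*(-1 + log(3))


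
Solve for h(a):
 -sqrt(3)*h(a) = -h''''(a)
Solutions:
 h(a) = C1*exp(-3^(1/8)*a) + C2*exp(3^(1/8)*a) + C3*sin(3^(1/8)*a) + C4*cos(3^(1/8)*a)


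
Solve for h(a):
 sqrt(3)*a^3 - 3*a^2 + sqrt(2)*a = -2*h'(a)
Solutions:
 h(a) = C1 - sqrt(3)*a^4/8 + a^3/2 - sqrt(2)*a^2/4


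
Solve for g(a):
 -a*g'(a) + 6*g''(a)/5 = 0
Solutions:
 g(a) = C1 + C2*erfi(sqrt(15)*a/6)


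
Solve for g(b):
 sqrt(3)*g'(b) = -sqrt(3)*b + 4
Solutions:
 g(b) = C1 - b^2/2 + 4*sqrt(3)*b/3


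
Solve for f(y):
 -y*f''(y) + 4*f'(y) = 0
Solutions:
 f(y) = C1 + C2*y^5


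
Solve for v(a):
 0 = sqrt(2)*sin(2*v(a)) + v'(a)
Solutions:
 v(a) = pi - acos((-C1 - exp(4*sqrt(2)*a))/(C1 - exp(4*sqrt(2)*a)))/2
 v(a) = acos((-C1 - exp(4*sqrt(2)*a))/(C1 - exp(4*sqrt(2)*a)))/2


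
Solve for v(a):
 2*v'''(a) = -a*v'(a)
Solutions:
 v(a) = C1 + Integral(C2*airyai(-2^(2/3)*a/2) + C3*airybi(-2^(2/3)*a/2), a)


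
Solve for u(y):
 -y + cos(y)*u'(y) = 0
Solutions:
 u(y) = C1 + Integral(y/cos(y), y)


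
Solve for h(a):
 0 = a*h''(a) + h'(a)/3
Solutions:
 h(a) = C1 + C2*a^(2/3)


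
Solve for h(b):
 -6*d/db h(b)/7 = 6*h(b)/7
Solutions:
 h(b) = C1*exp(-b)


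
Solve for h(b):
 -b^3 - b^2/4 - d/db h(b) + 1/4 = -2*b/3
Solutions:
 h(b) = C1 - b^4/4 - b^3/12 + b^2/3 + b/4


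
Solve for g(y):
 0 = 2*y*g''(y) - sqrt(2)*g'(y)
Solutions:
 g(y) = C1 + C2*y^(sqrt(2)/2 + 1)


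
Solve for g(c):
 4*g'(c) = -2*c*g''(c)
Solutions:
 g(c) = C1 + C2/c


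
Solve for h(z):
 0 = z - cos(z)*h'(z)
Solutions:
 h(z) = C1 + Integral(z/cos(z), z)


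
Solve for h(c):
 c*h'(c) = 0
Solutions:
 h(c) = C1


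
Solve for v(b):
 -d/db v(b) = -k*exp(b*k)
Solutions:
 v(b) = C1 + exp(b*k)


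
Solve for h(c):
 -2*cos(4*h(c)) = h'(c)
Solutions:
 h(c) = -asin((C1 + exp(16*c))/(C1 - exp(16*c)))/4 + pi/4
 h(c) = asin((C1 + exp(16*c))/(C1 - exp(16*c)))/4


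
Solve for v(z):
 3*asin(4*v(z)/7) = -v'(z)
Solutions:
 Integral(1/asin(4*_y/7), (_y, v(z))) = C1 - 3*z


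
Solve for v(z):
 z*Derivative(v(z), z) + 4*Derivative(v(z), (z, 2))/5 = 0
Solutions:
 v(z) = C1 + C2*erf(sqrt(10)*z/4)


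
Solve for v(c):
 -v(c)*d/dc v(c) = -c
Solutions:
 v(c) = -sqrt(C1 + c^2)
 v(c) = sqrt(C1 + c^2)


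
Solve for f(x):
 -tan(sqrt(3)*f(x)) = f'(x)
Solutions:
 f(x) = sqrt(3)*(pi - asin(C1*exp(-sqrt(3)*x)))/3
 f(x) = sqrt(3)*asin(C1*exp(-sqrt(3)*x))/3


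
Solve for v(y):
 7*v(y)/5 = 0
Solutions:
 v(y) = 0


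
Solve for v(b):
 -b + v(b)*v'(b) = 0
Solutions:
 v(b) = -sqrt(C1 + b^2)
 v(b) = sqrt(C1 + b^2)


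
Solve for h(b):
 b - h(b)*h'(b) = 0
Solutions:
 h(b) = -sqrt(C1 + b^2)
 h(b) = sqrt(C1 + b^2)


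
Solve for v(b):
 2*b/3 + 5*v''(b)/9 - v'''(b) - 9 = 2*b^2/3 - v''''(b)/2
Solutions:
 v(b) = C1 + C2*b + b^4/10 + 13*b^3/25 + 2457*b^2/250 + (C3*sin(b/3) + C4*cos(b/3))*exp(b)


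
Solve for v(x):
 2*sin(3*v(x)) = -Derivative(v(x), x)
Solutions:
 v(x) = -acos((-C1 - exp(12*x))/(C1 - exp(12*x)))/3 + 2*pi/3
 v(x) = acos((-C1 - exp(12*x))/(C1 - exp(12*x)))/3


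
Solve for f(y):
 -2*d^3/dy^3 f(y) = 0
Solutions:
 f(y) = C1 + C2*y + C3*y^2


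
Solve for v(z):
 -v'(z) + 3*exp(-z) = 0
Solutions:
 v(z) = C1 - 3*exp(-z)


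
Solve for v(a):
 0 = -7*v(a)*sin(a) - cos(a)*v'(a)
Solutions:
 v(a) = C1*cos(a)^7


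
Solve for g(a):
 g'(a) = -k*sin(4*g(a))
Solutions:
 g(a) = -acos((-C1 - exp(8*a*k))/(C1 - exp(8*a*k)))/4 + pi/2
 g(a) = acos((-C1 - exp(8*a*k))/(C1 - exp(8*a*k)))/4


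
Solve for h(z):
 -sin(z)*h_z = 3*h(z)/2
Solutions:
 h(z) = C1*(cos(z) + 1)^(3/4)/(cos(z) - 1)^(3/4)


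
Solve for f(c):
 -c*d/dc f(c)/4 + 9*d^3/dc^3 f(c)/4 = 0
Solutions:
 f(c) = C1 + Integral(C2*airyai(3^(1/3)*c/3) + C3*airybi(3^(1/3)*c/3), c)


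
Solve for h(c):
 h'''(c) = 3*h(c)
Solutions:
 h(c) = C3*exp(3^(1/3)*c) + (C1*sin(3^(5/6)*c/2) + C2*cos(3^(5/6)*c/2))*exp(-3^(1/3)*c/2)


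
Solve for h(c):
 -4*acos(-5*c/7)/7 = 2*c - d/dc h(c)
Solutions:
 h(c) = C1 + c^2 + 4*c*acos(-5*c/7)/7 + 4*sqrt(49 - 25*c^2)/35


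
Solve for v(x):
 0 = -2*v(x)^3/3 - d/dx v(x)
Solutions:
 v(x) = -sqrt(6)*sqrt(-1/(C1 - 2*x))/2
 v(x) = sqrt(6)*sqrt(-1/(C1 - 2*x))/2


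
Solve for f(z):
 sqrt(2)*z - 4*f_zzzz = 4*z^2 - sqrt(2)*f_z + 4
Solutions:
 f(z) = C1 + C4*exp(sqrt(2)*z/2) + 2*sqrt(2)*z^3/3 - z^2/2 + 2*sqrt(2)*z + (C2*sin(sqrt(6)*z/4) + C3*cos(sqrt(6)*z/4))*exp(-sqrt(2)*z/4)


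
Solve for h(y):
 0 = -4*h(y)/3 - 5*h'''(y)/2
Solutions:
 h(y) = C3*exp(-2*15^(2/3)*y/15) + (C1*sin(3^(1/6)*5^(2/3)*y/5) + C2*cos(3^(1/6)*5^(2/3)*y/5))*exp(15^(2/3)*y/15)


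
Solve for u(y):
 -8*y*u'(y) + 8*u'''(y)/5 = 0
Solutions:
 u(y) = C1 + Integral(C2*airyai(5^(1/3)*y) + C3*airybi(5^(1/3)*y), y)


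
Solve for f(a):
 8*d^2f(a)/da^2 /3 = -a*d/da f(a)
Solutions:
 f(a) = C1 + C2*erf(sqrt(3)*a/4)


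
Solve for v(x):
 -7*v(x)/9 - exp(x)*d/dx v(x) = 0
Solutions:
 v(x) = C1*exp(7*exp(-x)/9)


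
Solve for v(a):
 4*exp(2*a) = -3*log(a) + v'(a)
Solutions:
 v(a) = C1 + 3*a*log(a) - 3*a + 2*exp(2*a)


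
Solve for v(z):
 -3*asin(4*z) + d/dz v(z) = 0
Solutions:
 v(z) = C1 + 3*z*asin(4*z) + 3*sqrt(1 - 16*z^2)/4


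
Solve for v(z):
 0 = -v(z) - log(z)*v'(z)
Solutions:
 v(z) = C1*exp(-li(z))


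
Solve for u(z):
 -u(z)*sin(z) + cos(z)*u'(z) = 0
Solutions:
 u(z) = C1/cos(z)


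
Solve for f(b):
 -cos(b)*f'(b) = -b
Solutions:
 f(b) = C1 + Integral(b/cos(b), b)


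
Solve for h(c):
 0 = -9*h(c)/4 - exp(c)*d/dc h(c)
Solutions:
 h(c) = C1*exp(9*exp(-c)/4)


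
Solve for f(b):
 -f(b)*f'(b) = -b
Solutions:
 f(b) = -sqrt(C1 + b^2)
 f(b) = sqrt(C1 + b^2)


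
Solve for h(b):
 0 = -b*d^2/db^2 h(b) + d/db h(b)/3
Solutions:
 h(b) = C1 + C2*b^(4/3)


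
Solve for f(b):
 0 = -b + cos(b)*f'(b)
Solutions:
 f(b) = C1 + Integral(b/cos(b), b)


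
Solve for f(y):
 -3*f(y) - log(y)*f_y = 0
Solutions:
 f(y) = C1*exp(-3*li(y))


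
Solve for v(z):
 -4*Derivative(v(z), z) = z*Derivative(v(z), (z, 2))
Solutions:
 v(z) = C1 + C2/z^3


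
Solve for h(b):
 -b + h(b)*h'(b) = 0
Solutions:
 h(b) = -sqrt(C1 + b^2)
 h(b) = sqrt(C1 + b^2)


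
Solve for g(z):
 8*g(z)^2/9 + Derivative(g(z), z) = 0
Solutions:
 g(z) = 9/(C1 + 8*z)


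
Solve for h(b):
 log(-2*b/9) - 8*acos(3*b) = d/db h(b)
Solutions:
 h(b) = C1 + b*log(-b) - 8*b*acos(3*b) - 2*b*log(3) - b + b*log(2) + 8*sqrt(1 - 9*b^2)/3


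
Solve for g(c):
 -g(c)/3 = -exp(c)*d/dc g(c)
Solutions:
 g(c) = C1*exp(-exp(-c)/3)


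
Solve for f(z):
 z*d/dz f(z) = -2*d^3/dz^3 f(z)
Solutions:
 f(z) = C1 + Integral(C2*airyai(-2^(2/3)*z/2) + C3*airybi(-2^(2/3)*z/2), z)


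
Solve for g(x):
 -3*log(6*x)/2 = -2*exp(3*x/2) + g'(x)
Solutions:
 g(x) = C1 - 3*x*log(x)/2 + 3*x*(1 - log(6))/2 + 4*exp(3*x/2)/3


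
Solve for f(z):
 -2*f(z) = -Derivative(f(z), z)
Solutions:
 f(z) = C1*exp(2*z)


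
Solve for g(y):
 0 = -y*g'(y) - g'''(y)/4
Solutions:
 g(y) = C1 + Integral(C2*airyai(-2^(2/3)*y) + C3*airybi(-2^(2/3)*y), y)


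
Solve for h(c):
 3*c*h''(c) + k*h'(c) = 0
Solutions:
 h(c) = C1 + c^(1 - re(k)/3)*(C2*sin(log(c)*Abs(im(k))/3) + C3*cos(log(c)*im(k)/3))


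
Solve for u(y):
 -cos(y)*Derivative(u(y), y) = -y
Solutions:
 u(y) = C1 + Integral(y/cos(y), y)


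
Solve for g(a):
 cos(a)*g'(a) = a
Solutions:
 g(a) = C1 + Integral(a/cos(a), a)


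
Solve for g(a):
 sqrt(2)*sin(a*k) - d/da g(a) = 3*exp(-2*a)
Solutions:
 g(a) = C1 + 3*exp(-2*a)/2 - sqrt(2)*cos(a*k)/k


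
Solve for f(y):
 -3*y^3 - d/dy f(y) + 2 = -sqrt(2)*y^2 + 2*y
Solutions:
 f(y) = C1 - 3*y^4/4 + sqrt(2)*y^3/3 - y^2 + 2*y


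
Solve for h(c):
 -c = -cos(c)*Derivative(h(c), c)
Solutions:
 h(c) = C1 + Integral(c/cos(c), c)


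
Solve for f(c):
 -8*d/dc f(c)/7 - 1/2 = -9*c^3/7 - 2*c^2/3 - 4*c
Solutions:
 f(c) = C1 + 9*c^4/32 + 7*c^3/36 + 7*c^2/4 - 7*c/16


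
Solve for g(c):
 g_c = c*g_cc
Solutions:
 g(c) = C1 + C2*c^2


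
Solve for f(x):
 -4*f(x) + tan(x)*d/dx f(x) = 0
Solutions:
 f(x) = C1*sin(x)^4


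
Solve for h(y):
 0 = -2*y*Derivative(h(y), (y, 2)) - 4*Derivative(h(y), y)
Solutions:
 h(y) = C1 + C2/y


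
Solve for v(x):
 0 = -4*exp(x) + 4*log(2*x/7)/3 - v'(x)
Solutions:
 v(x) = C1 + 4*x*log(x)/3 + 4*x*(-log(7) - 1 + log(2))/3 - 4*exp(x)


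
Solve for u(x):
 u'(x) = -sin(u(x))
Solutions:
 u(x) = -acos((-C1 - exp(2*x))/(C1 - exp(2*x))) + 2*pi
 u(x) = acos((-C1 - exp(2*x))/(C1 - exp(2*x)))


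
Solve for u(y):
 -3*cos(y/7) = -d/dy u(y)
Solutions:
 u(y) = C1 + 21*sin(y/7)


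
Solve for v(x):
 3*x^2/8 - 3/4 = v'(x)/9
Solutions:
 v(x) = C1 + 9*x^3/8 - 27*x/4


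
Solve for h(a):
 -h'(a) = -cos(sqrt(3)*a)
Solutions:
 h(a) = C1 + sqrt(3)*sin(sqrt(3)*a)/3


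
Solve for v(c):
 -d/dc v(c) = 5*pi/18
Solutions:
 v(c) = C1 - 5*pi*c/18


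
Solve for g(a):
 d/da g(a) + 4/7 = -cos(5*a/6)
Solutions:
 g(a) = C1 - 4*a/7 - 6*sin(5*a/6)/5


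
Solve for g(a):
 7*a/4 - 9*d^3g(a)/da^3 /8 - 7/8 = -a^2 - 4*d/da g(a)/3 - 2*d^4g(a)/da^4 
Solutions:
 g(a) = C1 + C2*exp(a*(27*3^(1/3)/(64*sqrt(3934) + 4015)^(1/3) + 18 + 3^(2/3)*(64*sqrt(3934) + 4015)^(1/3))/96)*sin(3^(1/6)*a*(-(64*sqrt(3934) + 4015)^(1/3) + 9*3^(2/3)/(64*sqrt(3934) + 4015)^(1/3))/32) + C3*exp(a*(27*3^(1/3)/(64*sqrt(3934) + 4015)^(1/3) + 18 + 3^(2/3)*(64*sqrt(3934) + 4015)^(1/3))/96)*cos(3^(1/6)*a*(-(64*sqrt(3934) + 4015)^(1/3) + 9*3^(2/3)/(64*sqrt(3934) + 4015)^(1/3))/32) + C4*exp(a*(-3^(2/3)*(64*sqrt(3934) + 4015)^(1/3) - 27*3^(1/3)/(64*sqrt(3934) + 4015)^(1/3) + 9)/48) - a^3/4 - 21*a^2/32 - 39*a/64


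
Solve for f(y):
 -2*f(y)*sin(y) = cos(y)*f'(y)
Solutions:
 f(y) = C1*cos(y)^2


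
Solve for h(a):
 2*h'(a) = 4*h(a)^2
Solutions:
 h(a) = -1/(C1 + 2*a)


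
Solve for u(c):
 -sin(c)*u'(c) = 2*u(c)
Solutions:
 u(c) = C1*(cos(c) + 1)/(cos(c) - 1)


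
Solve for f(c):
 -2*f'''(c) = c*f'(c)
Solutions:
 f(c) = C1 + Integral(C2*airyai(-2^(2/3)*c/2) + C3*airybi(-2^(2/3)*c/2), c)


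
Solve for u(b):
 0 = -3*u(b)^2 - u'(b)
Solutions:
 u(b) = 1/(C1 + 3*b)


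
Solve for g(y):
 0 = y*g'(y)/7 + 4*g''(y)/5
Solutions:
 g(y) = C1 + C2*erf(sqrt(70)*y/28)


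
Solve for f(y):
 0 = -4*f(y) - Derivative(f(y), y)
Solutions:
 f(y) = C1*exp(-4*y)


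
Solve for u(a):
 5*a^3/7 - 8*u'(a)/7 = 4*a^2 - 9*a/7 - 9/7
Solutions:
 u(a) = C1 + 5*a^4/32 - 7*a^3/6 + 9*a^2/16 + 9*a/8


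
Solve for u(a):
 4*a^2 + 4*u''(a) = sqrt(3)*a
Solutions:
 u(a) = C1 + C2*a - a^4/12 + sqrt(3)*a^3/24


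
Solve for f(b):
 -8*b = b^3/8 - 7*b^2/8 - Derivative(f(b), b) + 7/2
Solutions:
 f(b) = C1 + b^4/32 - 7*b^3/24 + 4*b^2 + 7*b/2


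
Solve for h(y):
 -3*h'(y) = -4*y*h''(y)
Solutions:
 h(y) = C1 + C2*y^(7/4)


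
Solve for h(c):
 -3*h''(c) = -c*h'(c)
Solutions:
 h(c) = C1 + C2*erfi(sqrt(6)*c/6)


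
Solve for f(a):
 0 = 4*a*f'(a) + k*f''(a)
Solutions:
 f(a) = C1 + C2*sqrt(k)*erf(sqrt(2)*a*sqrt(1/k))


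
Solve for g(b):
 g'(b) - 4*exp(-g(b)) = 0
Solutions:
 g(b) = log(C1 + 4*b)


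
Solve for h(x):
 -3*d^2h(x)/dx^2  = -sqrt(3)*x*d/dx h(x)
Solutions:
 h(x) = C1 + C2*erfi(sqrt(2)*3^(3/4)*x/6)


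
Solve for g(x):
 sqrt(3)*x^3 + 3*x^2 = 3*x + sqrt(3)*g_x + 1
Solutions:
 g(x) = C1 + x^4/4 + sqrt(3)*x^3/3 - sqrt(3)*x^2/2 - sqrt(3)*x/3


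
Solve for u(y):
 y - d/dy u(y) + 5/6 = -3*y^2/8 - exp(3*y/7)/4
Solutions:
 u(y) = C1 + y^3/8 + y^2/2 + 5*y/6 + 7*exp(3*y/7)/12


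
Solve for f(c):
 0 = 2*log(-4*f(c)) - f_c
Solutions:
 -Integral(1/(log(-_y) + 2*log(2)), (_y, f(c)))/2 = C1 - c


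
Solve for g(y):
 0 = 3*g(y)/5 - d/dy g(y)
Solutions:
 g(y) = C1*exp(3*y/5)


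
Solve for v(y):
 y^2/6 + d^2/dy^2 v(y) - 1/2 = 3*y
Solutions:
 v(y) = C1 + C2*y - y^4/72 + y^3/2 + y^2/4


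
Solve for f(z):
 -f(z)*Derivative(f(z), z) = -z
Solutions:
 f(z) = -sqrt(C1 + z^2)
 f(z) = sqrt(C1 + z^2)


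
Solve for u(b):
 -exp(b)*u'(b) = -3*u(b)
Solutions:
 u(b) = C1*exp(-3*exp(-b))


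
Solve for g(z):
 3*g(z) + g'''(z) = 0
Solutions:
 g(z) = C3*exp(-3^(1/3)*z) + (C1*sin(3^(5/6)*z/2) + C2*cos(3^(5/6)*z/2))*exp(3^(1/3)*z/2)


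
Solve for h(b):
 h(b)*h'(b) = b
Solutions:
 h(b) = -sqrt(C1 + b^2)
 h(b) = sqrt(C1 + b^2)


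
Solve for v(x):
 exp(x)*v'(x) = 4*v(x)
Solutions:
 v(x) = C1*exp(-4*exp(-x))


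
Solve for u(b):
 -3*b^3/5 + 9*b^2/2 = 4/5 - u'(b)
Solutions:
 u(b) = C1 + 3*b^4/20 - 3*b^3/2 + 4*b/5


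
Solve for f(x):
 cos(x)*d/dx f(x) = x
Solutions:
 f(x) = C1 + Integral(x/cos(x), x)


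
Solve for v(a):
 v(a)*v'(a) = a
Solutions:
 v(a) = -sqrt(C1 + a^2)
 v(a) = sqrt(C1 + a^2)


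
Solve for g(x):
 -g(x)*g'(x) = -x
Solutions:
 g(x) = -sqrt(C1 + x^2)
 g(x) = sqrt(C1 + x^2)


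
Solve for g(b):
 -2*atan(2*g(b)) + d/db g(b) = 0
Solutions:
 Integral(1/atan(2*_y), (_y, g(b))) = C1 + 2*b


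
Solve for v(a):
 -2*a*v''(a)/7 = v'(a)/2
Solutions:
 v(a) = C1 + C2/a^(3/4)


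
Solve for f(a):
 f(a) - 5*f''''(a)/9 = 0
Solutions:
 f(a) = C1*exp(-sqrt(3)*5^(3/4)*a/5) + C2*exp(sqrt(3)*5^(3/4)*a/5) + C3*sin(sqrt(3)*5^(3/4)*a/5) + C4*cos(sqrt(3)*5^(3/4)*a/5)


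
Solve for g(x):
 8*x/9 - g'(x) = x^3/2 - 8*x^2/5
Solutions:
 g(x) = C1 - x^4/8 + 8*x^3/15 + 4*x^2/9


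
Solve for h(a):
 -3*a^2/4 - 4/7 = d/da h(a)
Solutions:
 h(a) = C1 - a^3/4 - 4*a/7


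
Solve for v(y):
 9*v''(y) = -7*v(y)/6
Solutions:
 v(y) = C1*sin(sqrt(42)*y/18) + C2*cos(sqrt(42)*y/18)


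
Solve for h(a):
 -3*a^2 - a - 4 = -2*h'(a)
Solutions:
 h(a) = C1 + a^3/2 + a^2/4 + 2*a


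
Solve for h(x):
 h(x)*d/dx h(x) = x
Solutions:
 h(x) = -sqrt(C1 + x^2)
 h(x) = sqrt(C1 + x^2)


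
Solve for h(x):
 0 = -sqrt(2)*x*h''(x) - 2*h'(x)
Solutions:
 h(x) = C1 + C2*x^(1 - sqrt(2))


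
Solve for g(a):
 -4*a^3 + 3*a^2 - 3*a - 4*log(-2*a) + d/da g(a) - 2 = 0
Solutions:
 g(a) = C1 + a^4 - a^3 + 3*a^2/2 + 4*a*log(-a) + 2*a*(-1 + 2*log(2))


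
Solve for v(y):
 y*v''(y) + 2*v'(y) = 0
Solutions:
 v(y) = C1 + C2/y


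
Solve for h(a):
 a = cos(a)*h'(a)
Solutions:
 h(a) = C1 + Integral(a/cos(a), a)


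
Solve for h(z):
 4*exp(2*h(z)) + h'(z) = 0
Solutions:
 h(z) = log(-sqrt(-1/(C1 - 4*z))) - log(2)/2
 h(z) = log(-1/(C1 - 4*z))/2 - log(2)/2


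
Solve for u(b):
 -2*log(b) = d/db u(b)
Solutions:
 u(b) = C1 - 2*b*log(b) + 2*b


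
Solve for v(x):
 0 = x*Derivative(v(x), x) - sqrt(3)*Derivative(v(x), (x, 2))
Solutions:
 v(x) = C1 + C2*erfi(sqrt(2)*3^(3/4)*x/6)


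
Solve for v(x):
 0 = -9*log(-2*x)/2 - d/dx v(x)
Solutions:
 v(x) = C1 - 9*x*log(-x)/2 + 9*x*(1 - log(2))/2


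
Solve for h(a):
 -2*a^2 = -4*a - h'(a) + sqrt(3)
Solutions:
 h(a) = C1 + 2*a^3/3 - 2*a^2 + sqrt(3)*a


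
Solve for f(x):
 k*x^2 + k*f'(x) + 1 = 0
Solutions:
 f(x) = C1 - x^3/3 - x/k


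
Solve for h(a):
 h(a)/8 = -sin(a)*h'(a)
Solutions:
 h(a) = C1*(cos(a) + 1)^(1/16)/(cos(a) - 1)^(1/16)


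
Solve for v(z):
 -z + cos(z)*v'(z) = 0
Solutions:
 v(z) = C1 + Integral(z/cos(z), z)


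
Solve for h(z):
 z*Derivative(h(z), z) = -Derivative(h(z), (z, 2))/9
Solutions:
 h(z) = C1 + C2*erf(3*sqrt(2)*z/2)


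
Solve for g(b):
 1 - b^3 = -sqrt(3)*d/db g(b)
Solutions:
 g(b) = C1 + sqrt(3)*b^4/12 - sqrt(3)*b/3


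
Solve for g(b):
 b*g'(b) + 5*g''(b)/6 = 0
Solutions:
 g(b) = C1 + C2*erf(sqrt(15)*b/5)


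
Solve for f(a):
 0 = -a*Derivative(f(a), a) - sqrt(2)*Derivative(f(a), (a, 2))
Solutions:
 f(a) = C1 + C2*erf(2^(1/4)*a/2)


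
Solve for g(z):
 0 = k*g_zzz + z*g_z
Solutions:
 g(z) = C1 + Integral(C2*airyai(z*(-1/k)^(1/3)) + C3*airybi(z*(-1/k)^(1/3)), z)


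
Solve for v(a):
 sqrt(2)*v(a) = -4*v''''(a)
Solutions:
 v(a) = (C1*sin(2^(1/8)*a/2) + C2*cos(2^(1/8)*a/2))*exp(-2^(1/8)*a/2) + (C3*sin(2^(1/8)*a/2) + C4*cos(2^(1/8)*a/2))*exp(2^(1/8)*a/2)


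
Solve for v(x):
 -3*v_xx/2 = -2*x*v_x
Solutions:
 v(x) = C1 + C2*erfi(sqrt(6)*x/3)


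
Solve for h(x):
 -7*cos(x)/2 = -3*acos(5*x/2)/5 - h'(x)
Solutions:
 h(x) = C1 - 3*x*acos(5*x/2)/5 + 3*sqrt(4 - 25*x^2)/25 + 7*sin(x)/2


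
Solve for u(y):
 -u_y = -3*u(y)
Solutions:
 u(y) = C1*exp(3*y)


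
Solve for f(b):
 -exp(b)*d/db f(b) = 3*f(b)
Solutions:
 f(b) = C1*exp(3*exp(-b))


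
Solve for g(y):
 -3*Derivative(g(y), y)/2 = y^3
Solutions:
 g(y) = C1 - y^4/6


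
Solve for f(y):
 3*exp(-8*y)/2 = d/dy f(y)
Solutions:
 f(y) = C1 - 3*exp(-8*y)/16


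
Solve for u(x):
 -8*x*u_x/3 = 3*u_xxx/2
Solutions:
 u(x) = C1 + Integral(C2*airyai(-2*6^(1/3)*x/3) + C3*airybi(-2*6^(1/3)*x/3), x)


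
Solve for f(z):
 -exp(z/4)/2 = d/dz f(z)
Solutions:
 f(z) = C1 - 2*exp(z/4)


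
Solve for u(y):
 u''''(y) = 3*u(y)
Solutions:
 u(y) = C1*exp(-3^(1/4)*y) + C2*exp(3^(1/4)*y) + C3*sin(3^(1/4)*y) + C4*cos(3^(1/4)*y)


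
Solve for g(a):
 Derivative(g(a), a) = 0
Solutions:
 g(a) = C1


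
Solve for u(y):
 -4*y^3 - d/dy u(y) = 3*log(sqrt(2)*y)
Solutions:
 u(y) = C1 - y^4 - 3*y*log(y) - 3*y*log(2)/2 + 3*y


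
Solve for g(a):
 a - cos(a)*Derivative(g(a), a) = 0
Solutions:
 g(a) = C1 + Integral(a/cos(a), a)


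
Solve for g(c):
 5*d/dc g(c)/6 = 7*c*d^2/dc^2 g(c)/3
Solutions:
 g(c) = C1 + C2*c^(19/14)


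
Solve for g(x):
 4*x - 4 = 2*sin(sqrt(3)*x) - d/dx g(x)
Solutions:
 g(x) = C1 - 2*x^2 + 4*x - 2*sqrt(3)*cos(sqrt(3)*x)/3


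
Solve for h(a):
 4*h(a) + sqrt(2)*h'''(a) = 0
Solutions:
 h(a) = C3*exp(-sqrt(2)*a) + (C1*sin(sqrt(6)*a/2) + C2*cos(sqrt(6)*a/2))*exp(sqrt(2)*a/2)


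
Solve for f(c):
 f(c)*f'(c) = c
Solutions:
 f(c) = -sqrt(C1 + c^2)
 f(c) = sqrt(C1 + c^2)


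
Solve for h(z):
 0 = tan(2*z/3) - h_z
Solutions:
 h(z) = C1 - 3*log(cos(2*z/3))/2


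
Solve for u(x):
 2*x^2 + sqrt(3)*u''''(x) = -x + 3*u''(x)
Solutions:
 u(x) = C1 + C2*x + C3*exp(-3^(1/4)*x) + C4*exp(3^(1/4)*x) + x^4/18 + x^3/18 + 2*sqrt(3)*x^2/9


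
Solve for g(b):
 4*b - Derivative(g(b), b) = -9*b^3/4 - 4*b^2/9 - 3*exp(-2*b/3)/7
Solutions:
 g(b) = C1 + 9*b^4/16 + 4*b^3/27 + 2*b^2 - 9*exp(-2*b/3)/14


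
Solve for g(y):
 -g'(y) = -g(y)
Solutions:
 g(y) = C1*exp(y)


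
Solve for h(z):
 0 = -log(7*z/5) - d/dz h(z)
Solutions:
 h(z) = C1 - z*log(z) + z*log(5/7) + z


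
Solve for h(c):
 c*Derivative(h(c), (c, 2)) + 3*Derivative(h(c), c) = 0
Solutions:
 h(c) = C1 + C2/c^2


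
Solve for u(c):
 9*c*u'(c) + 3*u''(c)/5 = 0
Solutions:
 u(c) = C1 + C2*erf(sqrt(30)*c/2)


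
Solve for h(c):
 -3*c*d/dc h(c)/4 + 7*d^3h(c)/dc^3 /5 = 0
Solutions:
 h(c) = C1 + Integral(C2*airyai(1470^(1/3)*c/14) + C3*airybi(1470^(1/3)*c/14), c)


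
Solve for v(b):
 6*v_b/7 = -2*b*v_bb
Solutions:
 v(b) = C1 + C2*b^(4/7)


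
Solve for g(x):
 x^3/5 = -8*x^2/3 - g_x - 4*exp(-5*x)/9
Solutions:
 g(x) = C1 - x^4/20 - 8*x^3/9 + 4*exp(-5*x)/45


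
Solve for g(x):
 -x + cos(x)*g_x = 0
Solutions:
 g(x) = C1 + Integral(x/cos(x), x)


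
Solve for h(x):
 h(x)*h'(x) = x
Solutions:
 h(x) = -sqrt(C1 + x^2)
 h(x) = sqrt(C1 + x^2)


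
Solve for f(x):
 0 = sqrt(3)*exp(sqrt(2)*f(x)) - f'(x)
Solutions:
 f(x) = sqrt(2)*(2*log(-1/(C1 + sqrt(3)*x)) - log(2))/4


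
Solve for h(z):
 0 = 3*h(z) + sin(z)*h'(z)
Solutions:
 h(z) = C1*(cos(z) + 1)^(3/2)/(cos(z) - 1)^(3/2)


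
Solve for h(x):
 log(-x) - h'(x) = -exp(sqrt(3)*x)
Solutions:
 h(x) = C1 + x*log(-x) - x + sqrt(3)*exp(sqrt(3)*x)/3


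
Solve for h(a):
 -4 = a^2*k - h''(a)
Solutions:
 h(a) = C1 + C2*a + a^4*k/12 + 2*a^2


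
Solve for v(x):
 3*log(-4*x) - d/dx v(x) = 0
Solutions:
 v(x) = C1 + 3*x*log(-x) + 3*x*(-1 + 2*log(2))


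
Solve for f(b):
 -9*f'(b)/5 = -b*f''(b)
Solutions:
 f(b) = C1 + C2*b^(14/5)


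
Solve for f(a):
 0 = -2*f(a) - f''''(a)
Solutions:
 f(a) = (C1*sin(2^(3/4)*a/2) + C2*cos(2^(3/4)*a/2))*exp(-2^(3/4)*a/2) + (C3*sin(2^(3/4)*a/2) + C4*cos(2^(3/4)*a/2))*exp(2^(3/4)*a/2)


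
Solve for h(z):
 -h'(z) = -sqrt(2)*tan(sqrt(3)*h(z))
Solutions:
 h(z) = sqrt(3)*(pi - asin(C1*exp(sqrt(6)*z)))/3
 h(z) = sqrt(3)*asin(C1*exp(sqrt(6)*z))/3


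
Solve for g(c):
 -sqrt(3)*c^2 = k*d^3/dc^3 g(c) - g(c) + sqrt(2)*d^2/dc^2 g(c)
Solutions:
 g(c) = C1*exp(-c*((sqrt(((-27 + 4*sqrt(2)/k^2)^2 - 32/k^4)/k^2)/2 - 27/(2*k) + 2*sqrt(2)/k^3)^(1/3) + sqrt(2)/k + 2/(k^2*(sqrt(((-27 + 4*sqrt(2)/k^2)^2 - 32/k^4)/k^2)/2 - 27/(2*k) + 2*sqrt(2)/k^3)^(1/3)))/3) + C2*exp(c*((sqrt(((-27 + 4*sqrt(2)/k^2)^2 - 32/k^4)/k^2)/2 - 27/(2*k) + 2*sqrt(2)/k^3)^(1/3) - sqrt(3)*I*(sqrt(((-27 + 4*sqrt(2)/k^2)^2 - 32/k^4)/k^2)/2 - 27/(2*k) + 2*sqrt(2)/k^3)^(1/3) - 2*sqrt(2)/k - 8/(k^2*(-1 + sqrt(3)*I)*(sqrt(((-27 + 4*sqrt(2)/k^2)^2 - 32/k^4)/k^2)/2 - 27/(2*k) + 2*sqrt(2)/k^3)^(1/3)))/6) + C3*exp(c*((sqrt(((-27 + 4*sqrt(2)/k^2)^2 - 32/k^4)/k^2)/2 - 27/(2*k) + 2*sqrt(2)/k^3)^(1/3) + sqrt(3)*I*(sqrt(((-27 + 4*sqrt(2)/k^2)^2 - 32/k^4)/k^2)/2 - 27/(2*k) + 2*sqrt(2)/k^3)^(1/3) - 2*sqrt(2)/k + 8/(k^2*(1 + sqrt(3)*I)*(sqrt(((-27 + 4*sqrt(2)/k^2)^2 - 32/k^4)/k^2)/2 - 27/(2*k) + 2*sqrt(2)/k^3)^(1/3)))/6) + sqrt(3)*c^2 + 2*sqrt(6)


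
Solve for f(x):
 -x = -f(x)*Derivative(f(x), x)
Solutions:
 f(x) = -sqrt(C1 + x^2)
 f(x) = sqrt(C1 + x^2)


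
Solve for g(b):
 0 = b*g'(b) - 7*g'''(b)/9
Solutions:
 g(b) = C1 + Integral(C2*airyai(21^(2/3)*b/7) + C3*airybi(21^(2/3)*b/7), b)


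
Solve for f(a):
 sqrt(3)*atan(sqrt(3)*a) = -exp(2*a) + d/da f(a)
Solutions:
 f(a) = C1 + sqrt(3)*(a*atan(sqrt(3)*a) - sqrt(3)*log(3*a^2 + 1)/6) + exp(2*a)/2


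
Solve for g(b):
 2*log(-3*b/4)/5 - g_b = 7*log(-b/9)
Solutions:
 g(b) = C1 - 33*b*log(-b)/5 + b*(-4*log(2) + 33 + 72*log(3))/5


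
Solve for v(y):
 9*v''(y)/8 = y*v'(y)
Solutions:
 v(y) = C1 + C2*erfi(2*y/3)


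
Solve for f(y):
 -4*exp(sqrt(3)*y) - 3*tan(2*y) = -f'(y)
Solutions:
 f(y) = C1 + 4*sqrt(3)*exp(sqrt(3)*y)/3 - 3*log(cos(2*y))/2


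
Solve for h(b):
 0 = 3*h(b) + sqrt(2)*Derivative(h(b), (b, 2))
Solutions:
 h(b) = C1*sin(2^(3/4)*sqrt(3)*b/2) + C2*cos(2^(3/4)*sqrt(3)*b/2)


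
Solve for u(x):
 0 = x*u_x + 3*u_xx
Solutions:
 u(x) = C1 + C2*erf(sqrt(6)*x/6)


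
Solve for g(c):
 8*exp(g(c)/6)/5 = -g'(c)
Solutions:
 g(c) = 6*log(1/(C1 + 8*c)) + 6*log(30)


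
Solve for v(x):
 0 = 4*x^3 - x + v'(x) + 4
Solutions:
 v(x) = C1 - x^4 + x^2/2 - 4*x


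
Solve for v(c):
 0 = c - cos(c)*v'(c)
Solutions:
 v(c) = C1 + Integral(c/cos(c), c)


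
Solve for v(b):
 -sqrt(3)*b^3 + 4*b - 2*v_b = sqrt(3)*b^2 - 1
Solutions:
 v(b) = C1 - sqrt(3)*b^4/8 - sqrt(3)*b^3/6 + b^2 + b/2


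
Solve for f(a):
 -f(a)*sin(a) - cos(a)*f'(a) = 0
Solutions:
 f(a) = C1*cos(a)


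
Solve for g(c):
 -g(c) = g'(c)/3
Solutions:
 g(c) = C1*exp(-3*c)


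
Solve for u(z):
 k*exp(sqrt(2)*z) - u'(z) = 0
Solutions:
 u(z) = C1 + sqrt(2)*k*exp(sqrt(2)*z)/2


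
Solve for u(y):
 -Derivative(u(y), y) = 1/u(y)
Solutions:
 u(y) = -sqrt(C1 - 2*y)
 u(y) = sqrt(C1 - 2*y)


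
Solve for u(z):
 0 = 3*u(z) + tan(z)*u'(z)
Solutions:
 u(z) = C1/sin(z)^3


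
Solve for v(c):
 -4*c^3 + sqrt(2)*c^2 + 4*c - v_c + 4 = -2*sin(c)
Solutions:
 v(c) = C1 - c^4 + sqrt(2)*c^3/3 + 2*c^2 + 4*c - 2*cos(c)


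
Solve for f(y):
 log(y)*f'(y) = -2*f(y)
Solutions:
 f(y) = C1*exp(-2*li(y))


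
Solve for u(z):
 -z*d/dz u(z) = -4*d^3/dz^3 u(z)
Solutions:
 u(z) = C1 + Integral(C2*airyai(2^(1/3)*z/2) + C3*airybi(2^(1/3)*z/2), z)


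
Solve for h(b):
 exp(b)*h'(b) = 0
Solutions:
 h(b) = C1


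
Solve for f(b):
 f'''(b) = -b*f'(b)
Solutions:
 f(b) = C1 + Integral(C2*airyai(-b) + C3*airybi(-b), b)


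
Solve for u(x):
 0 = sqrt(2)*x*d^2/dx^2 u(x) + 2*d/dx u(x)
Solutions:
 u(x) = C1 + C2*x^(1 - sqrt(2))


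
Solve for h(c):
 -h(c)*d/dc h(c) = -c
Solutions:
 h(c) = -sqrt(C1 + c^2)
 h(c) = sqrt(C1 + c^2)


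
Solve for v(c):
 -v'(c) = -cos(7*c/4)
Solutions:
 v(c) = C1 + 4*sin(7*c/4)/7


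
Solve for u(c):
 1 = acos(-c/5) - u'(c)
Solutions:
 u(c) = C1 + c*acos(-c/5) - c + sqrt(25 - c^2)


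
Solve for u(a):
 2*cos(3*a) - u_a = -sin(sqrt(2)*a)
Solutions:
 u(a) = C1 + 2*sin(3*a)/3 - sqrt(2)*cos(sqrt(2)*a)/2


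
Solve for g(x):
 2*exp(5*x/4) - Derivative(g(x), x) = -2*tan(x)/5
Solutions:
 g(x) = C1 + 8*exp(5*x/4)/5 - 2*log(cos(x))/5


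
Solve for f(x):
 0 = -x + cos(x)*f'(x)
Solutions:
 f(x) = C1 + Integral(x/cos(x), x)


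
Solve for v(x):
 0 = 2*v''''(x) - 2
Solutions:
 v(x) = C1 + C2*x + C3*x^2 + C4*x^3 + x^4/24


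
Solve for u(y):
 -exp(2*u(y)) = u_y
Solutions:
 u(y) = log(-sqrt(-1/(C1 - y))) - log(2)/2
 u(y) = log(-1/(C1 - y))/2 - log(2)/2


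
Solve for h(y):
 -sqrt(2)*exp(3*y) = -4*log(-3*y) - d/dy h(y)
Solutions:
 h(y) = C1 - 4*y*log(-y) + 4*y*(1 - log(3)) + sqrt(2)*exp(3*y)/3


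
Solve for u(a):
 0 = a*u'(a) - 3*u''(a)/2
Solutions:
 u(a) = C1 + C2*erfi(sqrt(3)*a/3)


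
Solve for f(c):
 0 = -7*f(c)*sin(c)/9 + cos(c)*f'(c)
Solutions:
 f(c) = C1/cos(c)^(7/9)


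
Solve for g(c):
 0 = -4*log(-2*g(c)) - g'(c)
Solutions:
 Integral(1/(log(-_y) + log(2)), (_y, g(c)))/4 = C1 - c


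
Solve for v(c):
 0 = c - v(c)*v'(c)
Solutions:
 v(c) = -sqrt(C1 + c^2)
 v(c) = sqrt(C1 + c^2)


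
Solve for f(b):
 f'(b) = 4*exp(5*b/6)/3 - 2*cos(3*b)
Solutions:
 f(b) = C1 + 8*exp(5*b/6)/5 - 2*sin(3*b)/3


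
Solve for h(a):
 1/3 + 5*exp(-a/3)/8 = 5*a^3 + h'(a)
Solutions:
 h(a) = C1 - 5*a^4/4 + a/3 - 15*exp(-a/3)/8


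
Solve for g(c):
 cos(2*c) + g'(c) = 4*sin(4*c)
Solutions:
 g(c) = C1 - sin(2*c)/2 - cos(4*c)


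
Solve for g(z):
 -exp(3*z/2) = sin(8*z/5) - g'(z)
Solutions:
 g(z) = C1 + 2*exp(3*z/2)/3 - 5*cos(8*z/5)/8


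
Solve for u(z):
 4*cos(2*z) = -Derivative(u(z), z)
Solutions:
 u(z) = C1 - 2*sin(2*z)


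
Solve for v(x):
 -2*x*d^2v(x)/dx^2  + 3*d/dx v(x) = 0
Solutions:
 v(x) = C1 + C2*x^(5/2)


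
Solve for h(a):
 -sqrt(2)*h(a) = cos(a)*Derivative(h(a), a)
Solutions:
 h(a) = C1*(sin(a) - 1)^(sqrt(2)/2)/(sin(a) + 1)^(sqrt(2)/2)


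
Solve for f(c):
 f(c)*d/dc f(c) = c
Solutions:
 f(c) = -sqrt(C1 + c^2)
 f(c) = sqrt(C1 + c^2)


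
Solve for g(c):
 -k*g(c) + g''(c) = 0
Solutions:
 g(c) = C1*exp(-c*sqrt(k)) + C2*exp(c*sqrt(k))


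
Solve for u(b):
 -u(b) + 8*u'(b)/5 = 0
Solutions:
 u(b) = C1*exp(5*b/8)


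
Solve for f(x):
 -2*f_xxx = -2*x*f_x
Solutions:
 f(x) = C1 + Integral(C2*airyai(x) + C3*airybi(x), x)


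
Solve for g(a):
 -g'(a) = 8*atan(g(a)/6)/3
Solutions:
 Integral(1/atan(_y/6), (_y, g(a))) = C1 - 8*a/3


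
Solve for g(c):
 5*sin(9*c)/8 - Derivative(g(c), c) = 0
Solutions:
 g(c) = C1 - 5*cos(9*c)/72


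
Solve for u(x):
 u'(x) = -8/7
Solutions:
 u(x) = C1 - 8*x/7


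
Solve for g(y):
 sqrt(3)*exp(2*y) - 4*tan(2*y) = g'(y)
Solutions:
 g(y) = C1 + sqrt(3)*exp(2*y)/2 + 2*log(cos(2*y))


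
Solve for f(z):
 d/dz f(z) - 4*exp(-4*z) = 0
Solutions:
 f(z) = C1 - exp(-4*z)


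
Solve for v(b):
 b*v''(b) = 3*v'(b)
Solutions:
 v(b) = C1 + C2*b^4


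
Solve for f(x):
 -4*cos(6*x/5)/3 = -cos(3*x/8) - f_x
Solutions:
 f(x) = C1 - 8*sin(3*x/8)/3 + 10*sin(6*x/5)/9


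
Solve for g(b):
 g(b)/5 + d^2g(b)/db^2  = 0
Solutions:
 g(b) = C1*sin(sqrt(5)*b/5) + C2*cos(sqrt(5)*b/5)


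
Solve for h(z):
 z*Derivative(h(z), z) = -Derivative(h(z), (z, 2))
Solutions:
 h(z) = C1 + C2*erf(sqrt(2)*z/2)


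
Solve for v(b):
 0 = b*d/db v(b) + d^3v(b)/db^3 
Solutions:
 v(b) = C1 + Integral(C2*airyai(-b) + C3*airybi(-b), b)


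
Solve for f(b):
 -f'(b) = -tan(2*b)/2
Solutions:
 f(b) = C1 - log(cos(2*b))/4


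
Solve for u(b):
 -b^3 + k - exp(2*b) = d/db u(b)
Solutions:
 u(b) = C1 - b^4/4 + b*k - exp(2*b)/2


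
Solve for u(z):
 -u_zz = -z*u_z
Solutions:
 u(z) = C1 + C2*erfi(sqrt(2)*z/2)


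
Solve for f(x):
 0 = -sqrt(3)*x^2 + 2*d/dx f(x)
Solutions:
 f(x) = C1 + sqrt(3)*x^3/6


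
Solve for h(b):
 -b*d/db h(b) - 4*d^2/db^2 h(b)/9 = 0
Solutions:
 h(b) = C1 + C2*erf(3*sqrt(2)*b/4)


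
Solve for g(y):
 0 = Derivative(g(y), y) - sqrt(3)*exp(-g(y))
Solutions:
 g(y) = log(C1 + sqrt(3)*y)


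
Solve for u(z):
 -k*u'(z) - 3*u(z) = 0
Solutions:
 u(z) = C1*exp(-3*z/k)


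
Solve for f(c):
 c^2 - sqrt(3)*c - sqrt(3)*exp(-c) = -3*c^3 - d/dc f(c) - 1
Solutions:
 f(c) = C1 - 3*c^4/4 - c^3/3 + sqrt(3)*c^2/2 - c - sqrt(3)*exp(-c)


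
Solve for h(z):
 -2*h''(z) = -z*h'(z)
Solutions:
 h(z) = C1 + C2*erfi(z/2)


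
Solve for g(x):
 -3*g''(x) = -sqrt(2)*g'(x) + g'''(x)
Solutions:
 g(x) = C1 + C2*exp(x*(-3 + sqrt(4*sqrt(2) + 9))/2) + C3*exp(-x*(3 + sqrt(4*sqrt(2) + 9))/2)


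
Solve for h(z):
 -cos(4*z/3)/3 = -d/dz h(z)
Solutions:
 h(z) = C1 + sin(4*z/3)/4


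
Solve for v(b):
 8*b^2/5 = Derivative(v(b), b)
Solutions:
 v(b) = C1 + 8*b^3/15


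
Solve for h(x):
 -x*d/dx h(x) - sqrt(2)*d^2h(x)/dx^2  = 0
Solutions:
 h(x) = C1 + C2*erf(2^(1/4)*x/2)


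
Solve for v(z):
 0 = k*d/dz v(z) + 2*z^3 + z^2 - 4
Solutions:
 v(z) = C1 - z^4/(2*k) - z^3/(3*k) + 4*z/k


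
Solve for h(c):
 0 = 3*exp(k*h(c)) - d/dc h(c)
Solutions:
 h(c) = Piecewise((log(-1/(C1*k + 3*c*k))/k, Ne(k, 0)), (nan, True))
 h(c) = Piecewise((C1 + 3*c, Eq(k, 0)), (nan, True))


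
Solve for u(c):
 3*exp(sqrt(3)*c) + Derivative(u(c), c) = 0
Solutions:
 u(c) = C1 - sqrt(3)*exp(sqrt(3)*c)


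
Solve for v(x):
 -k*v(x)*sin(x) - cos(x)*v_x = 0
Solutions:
 v(x) = C1*exp(k*log(cos(x)))


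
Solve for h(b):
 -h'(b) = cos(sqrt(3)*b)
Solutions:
 h(b) = C1 - sqrt(3)*sin(sqrt(3)*b)/3


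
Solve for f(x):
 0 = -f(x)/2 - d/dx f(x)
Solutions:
 f(x) = C1*exp(-x/2)


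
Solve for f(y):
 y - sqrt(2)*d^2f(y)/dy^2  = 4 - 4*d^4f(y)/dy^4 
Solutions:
 f(y) = C1 + C2*y + C3*exp(-2^(1/4)*y/2) + C4*exp(2^(1/4)*y/2) + sqrt(2)*y^3/12 - sqrt(2)*y^2


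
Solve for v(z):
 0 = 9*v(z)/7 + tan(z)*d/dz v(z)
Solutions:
 v(z) = C1/sin(z)^(9/7)


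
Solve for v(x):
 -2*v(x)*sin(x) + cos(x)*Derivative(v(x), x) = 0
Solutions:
 v(x) = C1/cos(x)^2


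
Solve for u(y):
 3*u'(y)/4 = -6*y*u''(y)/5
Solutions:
 u(y) = C1 + C2*y^(3/8)


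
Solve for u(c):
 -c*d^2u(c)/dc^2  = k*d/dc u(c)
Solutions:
 u(c) = C1 + c^(1 - re(k))*(C2*sin(log(c)*Abs(im(k))) + C3*cos(log(c)*im(k)))


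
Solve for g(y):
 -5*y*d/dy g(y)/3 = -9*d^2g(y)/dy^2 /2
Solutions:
 g(y) = C1 + C2*erfi(sqrt(15)*y/9)


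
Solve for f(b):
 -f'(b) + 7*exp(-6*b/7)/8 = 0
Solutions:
 f(b) = C1 - 49*exp(-6*b/7)/48


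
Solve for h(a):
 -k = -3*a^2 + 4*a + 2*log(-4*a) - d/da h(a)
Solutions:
 h(a) = C1 - a^3 + 2*a^2 + a*(k - 2 + 4*log(2)) + 2*a*log(-a)


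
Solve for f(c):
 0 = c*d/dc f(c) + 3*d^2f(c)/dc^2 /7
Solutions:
 f(c) = C1 + C2*erf(sqrt(42)*c/6)


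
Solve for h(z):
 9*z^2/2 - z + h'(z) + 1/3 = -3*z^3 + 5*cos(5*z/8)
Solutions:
 h(z) = C1 - 3*z^4/4 - 3*z^3/2 + z^2/2 - z/3 + 8*sin(5*z/8)


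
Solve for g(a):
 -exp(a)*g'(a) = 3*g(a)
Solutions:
 g(a) = C1*exp(3*exp(-a))


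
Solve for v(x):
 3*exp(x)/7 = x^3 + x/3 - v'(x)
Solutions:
 v(x) = C1 + x^4/4 + x^2/6 - 3*exp(x)/7


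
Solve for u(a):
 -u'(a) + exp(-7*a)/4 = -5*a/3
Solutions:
 u(a) = C1 + 5*a^2/6 - exp(-7*a)/28


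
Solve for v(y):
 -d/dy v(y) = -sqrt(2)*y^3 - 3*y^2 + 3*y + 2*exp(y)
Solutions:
 v(y) = C1 + sqrt(2)*y^4/4 + y^3 - 3*y^2/2 - 2*exp(y)


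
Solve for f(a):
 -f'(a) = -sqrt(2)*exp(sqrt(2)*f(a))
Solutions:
 f(a) = sqrt(2)*(2*log(-1/(C1 + sqrt(2)*a)) - log(2))/4


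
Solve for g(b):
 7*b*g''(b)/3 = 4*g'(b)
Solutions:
 g(b) = C1 + C2*b^(19/7)


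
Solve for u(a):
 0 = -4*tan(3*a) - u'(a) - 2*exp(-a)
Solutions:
 u(a) = C1 - 2*log(tan(3*a)^2 + 1)/3 + 2*exp(-a)


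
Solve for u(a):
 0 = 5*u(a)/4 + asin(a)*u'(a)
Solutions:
 u(a) = C1*exp(-5*Integral(1/asin(a), a)/4)


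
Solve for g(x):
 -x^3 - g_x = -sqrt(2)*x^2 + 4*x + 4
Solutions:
 g(x) = C1 - x^4/4 + sqrt(2)*x^3/3 - 2*x^2 - 4*x


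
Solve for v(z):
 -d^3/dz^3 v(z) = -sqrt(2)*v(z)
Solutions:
 v(z) = C3*exp(2^(1/6)*z) + (C1*sin(2^(1/6)*sqrt(3)*z/2) + C2*cos(2^(1/6)*sqrt(3)*z/2))*exp(-2^(1/6)*z/2)


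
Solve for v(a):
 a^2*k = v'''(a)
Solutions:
 v(a) = C1 + C2*a + C3*a^2 + a^5*k/60


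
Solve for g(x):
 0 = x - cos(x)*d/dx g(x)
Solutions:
 g(x) = C1 + Integral(x/cos(x), x)


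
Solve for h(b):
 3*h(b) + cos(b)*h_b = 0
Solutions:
 h(b) = C1*(sin(b) - 1)^(3/2)/(sin(b) + 1)^(3/2)


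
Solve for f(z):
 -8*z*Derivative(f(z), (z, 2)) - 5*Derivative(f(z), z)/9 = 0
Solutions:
 f(z) = C1 + C2*z^(67/72)


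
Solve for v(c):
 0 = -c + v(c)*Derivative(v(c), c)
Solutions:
 v(c) = -sqrt(C1 + c^2)
 v(c) = sqrt(C1 + c^2)


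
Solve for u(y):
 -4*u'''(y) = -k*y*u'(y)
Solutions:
 u(y) = C1 + Integral(C2*airyai(2^(1/3)*k^(1/3)*y/2) + C3*airybi(2^(1/3)*k^(1/3)*y/2), y)


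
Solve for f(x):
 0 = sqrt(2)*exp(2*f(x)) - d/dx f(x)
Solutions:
 f(x) = log(-sqrt(-1/(C1 + sqrt(2)*x))) - log(2)/2
 f(x) = log(-1/(C1 + sqrt(2)*x))/2 - log(2)/2


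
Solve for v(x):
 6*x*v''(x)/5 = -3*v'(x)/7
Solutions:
 v(x) = C1 + C2*x^(9/14)


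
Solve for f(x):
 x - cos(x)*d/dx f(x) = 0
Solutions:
 f(x) = C1 + Integral(x/cos(x), x)


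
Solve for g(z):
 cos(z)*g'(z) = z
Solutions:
 g(z) = C1 + Integral(z/cos(z), z)


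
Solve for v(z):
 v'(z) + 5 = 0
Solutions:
 v(z) = C1 - 5*z


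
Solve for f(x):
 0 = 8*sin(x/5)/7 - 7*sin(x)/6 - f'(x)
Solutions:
 f(x) = C1 - 40*cos(x/5)/7 + 7*cos(x)/6


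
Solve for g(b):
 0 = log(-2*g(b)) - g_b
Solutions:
 -Integral(1/(log(-_y) + log(2)), (_y, g(b))) = C1 - b


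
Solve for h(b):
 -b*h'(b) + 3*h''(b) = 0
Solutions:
 h(b) = C1 + C2*erfi(sqrt(6)*b/6)


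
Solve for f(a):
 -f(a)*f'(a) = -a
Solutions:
 f(a) = -sqrt(C1 + a^2)
 f(a) = sqrt(C1 + a^2)


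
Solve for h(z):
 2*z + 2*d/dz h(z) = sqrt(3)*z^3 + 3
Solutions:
 h(z) = C1 + sqrt(3)*z^4/8 - z^2/2 + 3*z/2


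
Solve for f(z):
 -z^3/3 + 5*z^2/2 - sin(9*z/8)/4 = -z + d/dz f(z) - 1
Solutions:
 f(z) = C1 - z^4/12 + 5*z^3/6 + z^2/2 + z + 2*cos(9*z/8)/9


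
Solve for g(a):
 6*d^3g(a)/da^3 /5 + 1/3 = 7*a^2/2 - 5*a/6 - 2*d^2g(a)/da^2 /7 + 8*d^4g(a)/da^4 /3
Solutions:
 g(a) = C1 + C2*a + C3*exp(a*(63 - sqrt(12369))/280) + C4*exp(a*(63 + sqrt(12369))/280) + 49*a^4/48 - 6349*a^3/360 + 67193*a^2/200


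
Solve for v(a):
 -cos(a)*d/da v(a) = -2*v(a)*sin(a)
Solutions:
 v(a) = C1/cos(a)^2


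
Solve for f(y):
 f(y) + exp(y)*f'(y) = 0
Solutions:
 f(y) = C1*exp(exp(-y))


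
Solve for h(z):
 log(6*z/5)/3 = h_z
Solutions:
 h(z) = C1 + z*log(z)/3 - z*log(5)/3 - z/3 + z*log(6)/3


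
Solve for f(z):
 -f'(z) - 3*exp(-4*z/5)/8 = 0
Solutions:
 f(z) = C1 + 15*exp(-4*z/5)/32


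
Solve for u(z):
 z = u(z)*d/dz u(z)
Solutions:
 u(z) = -sqrt(C1 + z^2)
 u(z) = sqrt(C1 + z^2)


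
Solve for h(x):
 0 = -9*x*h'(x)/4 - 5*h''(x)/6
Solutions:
 h(x) = C1 + C2*erf(3*sqrt(15)*x/10)


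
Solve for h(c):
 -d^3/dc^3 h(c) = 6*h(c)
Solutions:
 h(c) = C3*exp(-6^(1/3)*c) + (C1*sin(2^(1/3)*3^(5/6)*c/2) + C2*cos(2^(1/3)*3^(5/6)*c/2))*exp(6^(1/3)*c/2)


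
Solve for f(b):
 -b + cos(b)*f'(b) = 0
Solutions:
 f(b) = C1 + Integral(b/cos(b), b)


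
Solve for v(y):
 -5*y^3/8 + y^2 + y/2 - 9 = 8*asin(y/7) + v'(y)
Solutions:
 v(y) = C1 - 5*y^4/32 + y^3/3 + y^2/4 - 8*y*asin(y/7) - 9*y - 8*sqrt(49 - y^2)


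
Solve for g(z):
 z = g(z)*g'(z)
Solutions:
 g(z) = -sqrt(C1 + z^2)
 g(z) = sqrt(C1 + z^2)


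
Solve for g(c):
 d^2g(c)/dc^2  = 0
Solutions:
 g(c) = C1 + C2*c


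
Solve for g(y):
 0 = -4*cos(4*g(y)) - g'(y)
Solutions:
 g(y) = -asin((C1 + exp(32*y))/(C1 - exp(32*y)))/4 + pi/4
 g(y) = asin((C1 + exp(32*y))/(C1 - exp(32*y)))/4


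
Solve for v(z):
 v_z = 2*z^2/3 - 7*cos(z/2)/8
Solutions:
 v(z) = C1 + 2*z^3/9 - 7*sin(z/2)/4
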